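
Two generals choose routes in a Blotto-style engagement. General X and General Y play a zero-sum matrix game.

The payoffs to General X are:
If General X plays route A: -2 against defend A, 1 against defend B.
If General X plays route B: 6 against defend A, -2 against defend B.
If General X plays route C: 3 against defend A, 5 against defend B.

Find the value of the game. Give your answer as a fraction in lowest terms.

Row route A is strictly dominated by row route C, so General X never plays it.
The remaining 2×2 game on (route B, route C) × (defend A, defend B) has no saddle point. Let General X play route B with probability p; indifference gives 6p + 3(1−p) = −2p + 5(1−p), so p = 1/5.
Similarly General Y's optimal q on defend A is 7/10, and the value is 6·(7/10) + (-2)·(3/10) = 18/5.

18/5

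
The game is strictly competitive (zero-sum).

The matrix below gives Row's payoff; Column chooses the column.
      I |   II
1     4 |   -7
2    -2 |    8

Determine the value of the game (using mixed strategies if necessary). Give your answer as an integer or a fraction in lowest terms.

Row minima are -7 and -2, so Row's maximin is -2; column maxima are 4 and 8, so Column's minimax is 4. These differ, so the equilibrium is in mixed strategies.
Let Row play 1 with probability p. Column is indifferent when 4p − 2(1−p) = −7p + 8(1−p), giving p = 10/21.
Let Column play I with probability q. Row is indifferent when 4q − 7(1−q) = −2q + 8(1−q), giving q = 5/7.
The value is 4·(5/7) + (-7)·(2/7) = 6/7.

6/7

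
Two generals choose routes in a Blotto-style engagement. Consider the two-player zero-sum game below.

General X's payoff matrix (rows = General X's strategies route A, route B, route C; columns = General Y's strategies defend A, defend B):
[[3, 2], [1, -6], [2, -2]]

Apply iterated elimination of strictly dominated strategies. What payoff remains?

2

Row route B is strictly dominated by row route A (3>1, 2>-6); eliminate route B.
Column defend A is strictly dominated by defend B for General Y (2<3, -2<2); eliminate defend A.
Row route C is strictly dominated by row route A (2>-2); eliminate route C.
Only (route A, defend B) remains, with payoff 2.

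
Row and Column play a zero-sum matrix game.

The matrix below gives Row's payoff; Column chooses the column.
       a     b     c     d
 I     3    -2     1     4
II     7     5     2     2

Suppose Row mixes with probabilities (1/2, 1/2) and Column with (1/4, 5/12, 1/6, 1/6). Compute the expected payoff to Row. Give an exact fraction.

21/8

Against (1/4, 5/12, 1/6, 1/6), each row's expected payoff is I: 3/4; II: 9/2.
Taking the (1/2, 1/2)-weighted average: (1/2)·(3/4) + (1/2)·(9/2) = 21/8.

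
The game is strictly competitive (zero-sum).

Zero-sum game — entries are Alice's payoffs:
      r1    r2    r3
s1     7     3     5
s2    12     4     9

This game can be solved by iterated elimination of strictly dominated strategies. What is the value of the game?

4

Row s1 is strictly dominated by row s2 (12>7, 4>3, 9>5); eliminate s1.
Column r3 is strictly dominated by r2 for Bob (4<9); eliminate r3.
Column r1 is strictly dominated by r2 for Bob (4<12); eliminate r1.
Only (s2, r2) remains, with payoff 4.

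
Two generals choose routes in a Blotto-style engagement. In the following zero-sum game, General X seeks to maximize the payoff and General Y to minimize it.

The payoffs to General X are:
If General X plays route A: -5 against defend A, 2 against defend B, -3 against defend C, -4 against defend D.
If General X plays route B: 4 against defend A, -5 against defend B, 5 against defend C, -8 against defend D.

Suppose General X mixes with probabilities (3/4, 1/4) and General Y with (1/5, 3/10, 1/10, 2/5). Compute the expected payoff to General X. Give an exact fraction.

Against (1/5, 3/10, 1/10, 2/5), each row's expected payoff is route A: -23/10; route B: -17/5.
Taking the (3/4, 1/4)-weighted average: (3/4)·(-23/10) + (1/4)·(-17/5) = -103/40.

-103/40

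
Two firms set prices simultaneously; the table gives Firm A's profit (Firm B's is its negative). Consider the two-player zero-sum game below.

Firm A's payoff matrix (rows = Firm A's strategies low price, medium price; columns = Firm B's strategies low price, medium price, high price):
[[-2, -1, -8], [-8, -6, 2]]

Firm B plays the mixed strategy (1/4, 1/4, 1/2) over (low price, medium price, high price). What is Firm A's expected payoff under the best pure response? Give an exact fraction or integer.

-5/2

low price: (-2)·(1/4) + (-1)·(1/4) + (-8)·(1/2) = -19/4.
medium price: (-8)·(1/4) + (-6)·(1/4) + (2)·(1/2) = -5/2.
The best pure response is medium price with expected payoff -5/2.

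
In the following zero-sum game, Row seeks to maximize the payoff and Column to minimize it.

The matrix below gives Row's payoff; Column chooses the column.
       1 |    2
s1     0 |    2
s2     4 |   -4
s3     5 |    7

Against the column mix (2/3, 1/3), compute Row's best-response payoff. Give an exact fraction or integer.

s1: (0)·(2/3) + (2)·(1/3) = 2/3.
s2: (4)·(2/3) + (-4)·(1/3) = 4/3.
s3: (5)·(2/3) + (7)·(1/3) = 17/3.
The best pure response is s3 with expected payoff 17/3.

17/3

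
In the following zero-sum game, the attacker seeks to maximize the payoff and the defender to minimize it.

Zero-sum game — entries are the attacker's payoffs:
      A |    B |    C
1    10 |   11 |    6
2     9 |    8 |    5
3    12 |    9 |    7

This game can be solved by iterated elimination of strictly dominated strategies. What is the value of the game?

7

Row 2 is strictly dominated by row 1 (10>9, 11>8, 6>5); eliminate 2.
Column A is strictly dominated by C for the defender (6<10, 7<12); eliminate A.
Column B is strictly dominated by C for the defender (6<11, 7<9); eliminate B.
Row 1 is strictly dominated by row 3 (7>6); eliminate 1.
Only (3, C) remains, with payoff 7.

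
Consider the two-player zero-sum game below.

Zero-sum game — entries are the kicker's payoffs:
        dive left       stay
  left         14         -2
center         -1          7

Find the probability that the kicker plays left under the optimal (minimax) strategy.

1/3

Row minima are -2 and -1, so the kicker's maximin is -1; column maxima are 14 and 7, so the goalkeeper's minimax is 7. These differ, so the equilibrium is in mixed strategies.
Let the kicker play left with probability p. The goalkeeper is indifferent when 14p − (1−p) = −2p + 7(1−p), giving p = 1/3.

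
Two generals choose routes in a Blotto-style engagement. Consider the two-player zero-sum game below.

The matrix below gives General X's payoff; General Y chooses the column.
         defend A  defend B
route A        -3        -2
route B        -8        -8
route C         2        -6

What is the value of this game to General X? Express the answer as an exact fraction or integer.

Row route B is strictly dominated by row route A, so General X never plays it.
The remaining 2×2 game on (route A, route C) × (defend A, defend B) has no saddle point. Let General X play route A with probability p; indifference gives −3p + 2(1−p) = −2p − 6(1−p), so p = 8/9.
Similarly General Y's optimal q on defend A is 4/9, and the value is -3·(4/9) + (-2)·(5/9) = -22/9.

-22/9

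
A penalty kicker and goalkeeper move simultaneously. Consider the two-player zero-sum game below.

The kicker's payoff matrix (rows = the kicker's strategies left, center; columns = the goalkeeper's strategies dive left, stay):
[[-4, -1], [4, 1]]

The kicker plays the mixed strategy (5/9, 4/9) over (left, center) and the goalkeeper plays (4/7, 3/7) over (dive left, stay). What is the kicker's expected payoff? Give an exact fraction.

-19/63

Against (4/7, 3/7), each row's expected payoff is left: -19/7; center: 19/7.
Taking the (5/9, 4/9)-weighted average: (5/9)·(-19/7) + (4/9)·(19/7) = -19/63.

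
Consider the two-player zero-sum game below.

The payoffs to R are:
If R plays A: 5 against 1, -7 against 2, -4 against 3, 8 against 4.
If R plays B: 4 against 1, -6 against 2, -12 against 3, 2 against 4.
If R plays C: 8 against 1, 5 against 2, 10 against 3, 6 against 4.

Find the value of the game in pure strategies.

Row minima: -7, -12, 5 → R's maximin is 5.
Column maxima: 8, 5, 10, 8 → C's minimax is 5.
They coincide at (C, 2), so the value is 5.

5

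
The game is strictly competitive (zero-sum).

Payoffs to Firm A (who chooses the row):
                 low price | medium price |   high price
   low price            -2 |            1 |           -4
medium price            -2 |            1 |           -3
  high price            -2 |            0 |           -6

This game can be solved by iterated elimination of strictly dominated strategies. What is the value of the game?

Column low price is strictly dominated by high price for Firm B (-4<-2, -3<-2, -6<-2); eliminate low price.
Column medium price is strictly dominated by high price for Firm B (-4<1, -3<1, -6<0); eliminate medium price.
Row high price is strictly dominated by row low price (-4>-6); eliminate high price.
Row low price is strictly dominated by row medium price (-3>-4); eliminate low price.
Only (medium price, high price) remains, with payoff -3.

-3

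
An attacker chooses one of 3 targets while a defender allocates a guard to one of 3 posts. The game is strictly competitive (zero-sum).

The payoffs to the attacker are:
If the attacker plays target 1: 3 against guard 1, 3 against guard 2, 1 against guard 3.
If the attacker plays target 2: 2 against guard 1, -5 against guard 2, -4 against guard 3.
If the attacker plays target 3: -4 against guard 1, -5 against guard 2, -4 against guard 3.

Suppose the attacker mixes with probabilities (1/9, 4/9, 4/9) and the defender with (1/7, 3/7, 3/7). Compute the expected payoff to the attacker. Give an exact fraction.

-209/63

Against (1/7, 3/7, 3/7), each row's expected payoff is target 1: 15/7; target 2: -25/7; target 3: -31/7.
Taking the (1/9, 4/9, 4/9)-weighted average: (1/9)·(15/7) + (4/9)·(-25/7) + (4/9)·(-31/7) = -209/63.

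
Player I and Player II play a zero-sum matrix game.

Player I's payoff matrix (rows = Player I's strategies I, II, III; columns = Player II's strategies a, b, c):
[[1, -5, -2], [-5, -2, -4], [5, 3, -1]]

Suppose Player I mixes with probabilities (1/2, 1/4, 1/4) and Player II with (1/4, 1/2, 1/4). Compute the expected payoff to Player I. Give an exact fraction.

-25/16

Against (1/4, 1/2, 1/4), each row's expected payoff is I: -11/4; II: -13/4; III: 5/2.
Taking the (1/2, 1/4, 1/4)-weighted average: (1/2)·(-11/4) + (1/4)·(-13/4) + (1/4)·(5/2) = -25/16.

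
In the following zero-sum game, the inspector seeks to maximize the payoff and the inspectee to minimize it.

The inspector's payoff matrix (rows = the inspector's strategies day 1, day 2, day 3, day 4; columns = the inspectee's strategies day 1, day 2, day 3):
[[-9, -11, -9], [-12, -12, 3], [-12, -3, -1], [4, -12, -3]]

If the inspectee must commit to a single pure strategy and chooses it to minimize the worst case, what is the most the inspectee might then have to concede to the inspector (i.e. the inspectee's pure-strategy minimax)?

-3

The worst case (largest entry) in each column is day 1: 4, day 2: -3, day 3: 3.
The best (smallest) of these is -3.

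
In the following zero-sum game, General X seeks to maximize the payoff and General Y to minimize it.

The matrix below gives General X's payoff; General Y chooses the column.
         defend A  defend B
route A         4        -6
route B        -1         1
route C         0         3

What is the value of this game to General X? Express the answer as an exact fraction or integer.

12/13

Row route B is strictly dominated by row route C, so General X never plays it.
The remaining 2×2 game on (route A, route C) × (defend A, defend B) has no saddle point. Let General X play route A with probability p; indifference gives 4p = −6p + 3(1−p), so p = 3/13.
Similarly General Y's optimal q on defend A is 9/13, and the value is 4·(9/13) + (-6)·(4/13) = 12/13.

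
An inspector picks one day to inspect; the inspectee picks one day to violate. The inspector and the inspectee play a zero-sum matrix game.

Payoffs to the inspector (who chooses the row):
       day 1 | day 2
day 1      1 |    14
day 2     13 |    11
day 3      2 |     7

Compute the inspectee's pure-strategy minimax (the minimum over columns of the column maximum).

13

The worst case (largest entry) in each column is day 1: 13, day 2: 14.
The best (smallest) of these is 13.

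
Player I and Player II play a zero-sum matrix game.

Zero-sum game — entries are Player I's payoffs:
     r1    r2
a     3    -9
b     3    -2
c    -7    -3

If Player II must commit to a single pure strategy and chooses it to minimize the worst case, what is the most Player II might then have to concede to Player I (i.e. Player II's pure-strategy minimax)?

-2

The worst case (largest entry) in each column is r1: 3, r2: -2.
The best (smallest) of these is -2.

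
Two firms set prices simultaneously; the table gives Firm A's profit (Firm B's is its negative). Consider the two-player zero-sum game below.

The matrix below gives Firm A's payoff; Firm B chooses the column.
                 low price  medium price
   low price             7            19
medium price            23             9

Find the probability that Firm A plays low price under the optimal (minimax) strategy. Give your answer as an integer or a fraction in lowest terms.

7/13

Row minima are 7 and 9, so Firm A's maximin is 9; column maxima are 23 and 19, so Firm B's minimax is 19. These differ, so the equilibrium is in mixed strategies.
Let Firm A play low price with probability p. Firm B is indifferent when 7p + 23(1−p) = 19p + 9(1−p), giving p = 7/13.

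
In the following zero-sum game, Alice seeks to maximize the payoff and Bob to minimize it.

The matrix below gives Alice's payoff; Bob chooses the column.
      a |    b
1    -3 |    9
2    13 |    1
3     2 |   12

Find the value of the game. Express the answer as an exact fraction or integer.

Row 1 is strictly dominated by row 3, so Alice never plays it.
The remaining 2×2 game on (2, 3) × (a, b) has no saddle point. Let Alice play 2 with probability p; indifference gives 13p + 2(1−p) = p + 12(1−p), so p = 5/11.
Similarly Bob's optimal q on a is 1/2, and the value is 13·(1/2) + (1)·(1/2) = 7.

7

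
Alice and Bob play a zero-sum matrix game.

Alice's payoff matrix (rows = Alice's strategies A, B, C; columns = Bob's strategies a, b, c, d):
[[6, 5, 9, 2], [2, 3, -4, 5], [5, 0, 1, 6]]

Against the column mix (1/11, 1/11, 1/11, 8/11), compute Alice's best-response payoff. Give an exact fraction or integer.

54/11

A: (6)·(1/11) + (5)·(1/11) + (9)·(1/11) + (2)·(8/11) = 36/11.
B: (2)·(1/11) + (3)·(1/11) + (-4)·(1/11) + (5)·(8/11) = 41/11.
C: (5)·(1/11) + (0)·(1/11) + (1)·(1/11) + (6)·(8/11) = 54/11.
The best pure response is C with expected payoff 54/11.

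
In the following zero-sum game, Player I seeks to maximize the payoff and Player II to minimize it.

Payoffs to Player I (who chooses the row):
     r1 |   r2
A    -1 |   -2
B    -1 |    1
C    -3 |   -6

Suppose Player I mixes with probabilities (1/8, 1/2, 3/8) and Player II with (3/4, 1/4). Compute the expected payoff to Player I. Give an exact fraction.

-29/16

Against (3/4, 1/4), each row's expected payoff is A: -5/4; B: -1/2; C: -15/4.
Taking the (1/8, 1/2, 3/8)-weighted average: (1/8)·(-5/4) + (1/2)·(-1/2) + (3/8)·(-15/4) = -29/16.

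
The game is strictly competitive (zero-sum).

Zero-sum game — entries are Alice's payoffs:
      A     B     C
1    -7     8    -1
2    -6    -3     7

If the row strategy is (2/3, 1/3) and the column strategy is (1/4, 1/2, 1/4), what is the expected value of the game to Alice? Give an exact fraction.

Against (1/4, 1/2, 1/4), each row's expected payoff is 1: 2; 2: -5/4.
Taking the (2/3, 1/3)-weighted average: (2/3)·(2) + (1/3)·(-5/4) = 11/12.

11/12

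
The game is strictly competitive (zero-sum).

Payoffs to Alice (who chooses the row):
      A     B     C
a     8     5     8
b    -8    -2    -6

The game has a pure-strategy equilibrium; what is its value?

5

Row minima: 5, -8 → Alice's maximin is 5.
Column maxima: 8, 5, 8 → Bob's minimax is 5.
They coincide at (a, B), so the value is 5.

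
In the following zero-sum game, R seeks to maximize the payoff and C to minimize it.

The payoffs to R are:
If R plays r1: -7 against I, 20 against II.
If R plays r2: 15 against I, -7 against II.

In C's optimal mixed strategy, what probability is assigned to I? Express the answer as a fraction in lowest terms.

Row minima are -7 and -7, so R's maximin is -7; column maxima are 15 and 20, so C's minimax is 15. These differ, so the equilibrium is in mixed strategies.
Let C play I with probability q. R is indifferent when −7q + 20(1−q) = 15q − 7(1−q), giving q = 27/49.

27/49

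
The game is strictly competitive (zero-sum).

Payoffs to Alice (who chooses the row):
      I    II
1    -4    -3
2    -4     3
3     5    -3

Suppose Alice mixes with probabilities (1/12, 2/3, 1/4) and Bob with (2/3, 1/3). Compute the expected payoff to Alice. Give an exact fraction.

Against (2/3, 1/3), each row's expected payoff is 1: -11/3; 2: -5/3; 3: 7/3.
Taking the (1/12, 2/3, 1/4)-weighted average: (1/12)·(-11/3) + (2/3)·(-5/3) + (1/4)·(7/3) = -5/6.

-5/6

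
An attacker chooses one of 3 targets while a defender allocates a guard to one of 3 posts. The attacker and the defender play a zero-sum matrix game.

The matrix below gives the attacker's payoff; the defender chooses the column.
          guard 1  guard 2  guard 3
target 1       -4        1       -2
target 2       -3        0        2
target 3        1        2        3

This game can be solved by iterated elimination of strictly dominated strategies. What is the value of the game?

Row target 2 is strictly dominated by row target 3 (1>-3, 2>0, 3>2); eliminate target 2.
Column guard 3 is strictly dominated by guard 1 for the defender (-4<-2, 1<3); eliminate guard 3.
Column guard 2 is strictly dominated by guard 1 for the defender (-4<1, 1<2); eliminate guard 2.
Row target 1 is strictly dominated by row target 3 (1>-4); eliminate target 1.
Only (target 3, guard 1) remains, with payoff 1.

1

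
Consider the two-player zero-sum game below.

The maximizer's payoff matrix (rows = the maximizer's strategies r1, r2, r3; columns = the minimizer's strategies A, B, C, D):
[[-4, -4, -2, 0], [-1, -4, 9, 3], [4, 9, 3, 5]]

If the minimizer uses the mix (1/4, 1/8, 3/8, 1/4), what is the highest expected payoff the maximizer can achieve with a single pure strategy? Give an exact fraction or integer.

9/2

r1: (-4)·(1/4) + (-4)·(1/8) + (-2)·(3/8) + (0)·(1/4) = -9/4.
r2: (-1)·(1/4) + (-4)·(1/8) + (9)·(3/8) + (3)·(1/4) = 27/8.
r3: (4)·(1/4) + (9)·(1/8) + (3)·(3/8) + (5)·(1/4) = 9/2.
The best pure response is r3 with expected payoff 9/2.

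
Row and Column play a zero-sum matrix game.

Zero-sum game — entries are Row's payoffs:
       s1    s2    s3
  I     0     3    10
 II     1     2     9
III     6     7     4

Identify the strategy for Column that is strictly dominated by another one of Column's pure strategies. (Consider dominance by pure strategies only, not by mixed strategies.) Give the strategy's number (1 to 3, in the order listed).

2

Column prefers columns that give Row less. Compare s2 with s1: 0 < 3, 1 < 2, 6 < 7.
So s1 strictly dominates s2 for Column; s2 is strictly dominated.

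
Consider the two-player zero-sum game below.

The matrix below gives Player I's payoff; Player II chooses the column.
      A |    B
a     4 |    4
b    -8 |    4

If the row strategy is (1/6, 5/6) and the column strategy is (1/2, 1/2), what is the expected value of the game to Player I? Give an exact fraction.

-1

Against (1/2, 1/2), each row's expected payoff is a: 4; b: -2.
Taking the (1/6, 5/6)-weighted average: (1/6)·(4) + (5/6)·(-2) = -1.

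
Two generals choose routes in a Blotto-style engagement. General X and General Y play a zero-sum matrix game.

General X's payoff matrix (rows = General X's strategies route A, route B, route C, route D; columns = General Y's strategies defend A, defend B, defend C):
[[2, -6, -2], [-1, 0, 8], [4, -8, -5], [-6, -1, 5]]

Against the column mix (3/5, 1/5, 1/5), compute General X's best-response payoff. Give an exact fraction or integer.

route A: (2)·(3/5) + (-6)·(1/5) + (-2)·(1/5) = -2/5.
route B: (-1)·(3/5) + (0)·(1/5) + (8)·(1/5) = 1.
route C: (4)·(3/5) + (-8)·(1/5) + (-5)·(1/5) = -1/5.
route D: (-6)·(3/5) + (-1)·(1/5) + (5)·(1/5) = -14/5.
The best pure response is route B with expected payoff 1.

1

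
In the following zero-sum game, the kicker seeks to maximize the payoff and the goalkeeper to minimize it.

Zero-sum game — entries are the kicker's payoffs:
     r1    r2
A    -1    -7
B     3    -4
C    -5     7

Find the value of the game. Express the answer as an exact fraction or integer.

1/19

Row A is strictly dominated by row B, so the kicker never plays it.
The remaining 2×2 game on (B, C) × (r1, r2) has no saddle point. Let the kicker play B with probability p; indifference gives 3p − 5(1−p) = −4p + 7(1−p), so p = 12/19.
Similarly the goalkeeper's optimal q on r1 is 11/19, and the value is 3·(11/19) + (-4)·(8/19) = 1/19.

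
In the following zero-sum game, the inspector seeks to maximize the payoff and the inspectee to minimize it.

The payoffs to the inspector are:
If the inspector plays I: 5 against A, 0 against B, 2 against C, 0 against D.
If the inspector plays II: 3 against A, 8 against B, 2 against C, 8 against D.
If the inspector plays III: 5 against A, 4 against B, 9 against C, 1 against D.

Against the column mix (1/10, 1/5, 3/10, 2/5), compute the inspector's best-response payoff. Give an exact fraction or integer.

I: (5)·(1/10) + (0)·(1/5) + (2)·(3/10) + (0)·(2/5) = 11/10.
II: (3)·(1/10) + (8)·(1/5) + (2)·(3/10) + (8)·(2/5) = 57/10.
III: (5)·(1/10) + (4)·(1/5) + (9)·(3/10) + (1)·(2/5) = 22/5.
The best pure response is II with expected payoff 57/10.

57/10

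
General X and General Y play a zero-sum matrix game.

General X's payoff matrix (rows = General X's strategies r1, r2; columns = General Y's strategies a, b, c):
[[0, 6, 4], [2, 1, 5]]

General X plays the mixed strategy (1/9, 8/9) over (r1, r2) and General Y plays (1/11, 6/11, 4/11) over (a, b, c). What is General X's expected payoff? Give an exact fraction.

92/33

Against (1/11, 6/11, 4/11), each row's expected payoff is r1: 52/11; r2: 28/11.
Taking the (1/9, 8/9)-weighted average: (1/9)·(52/11) + (8/9)·(28/11) = 92/33.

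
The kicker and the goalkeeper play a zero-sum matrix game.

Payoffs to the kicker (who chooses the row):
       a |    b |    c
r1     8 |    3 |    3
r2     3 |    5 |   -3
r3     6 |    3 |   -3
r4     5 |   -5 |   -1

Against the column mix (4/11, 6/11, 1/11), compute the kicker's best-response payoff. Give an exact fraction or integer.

53/11

r1: (8)·(4/11) + (3)·(6/11) + (3)·(1/11) = 53/11.
r2: (3)·(4/11) + (5)·(6/11) + (-3)·(1/11) = 39/11.
r3: (6)·(4/11) + (3)·(6/11) + (-3)·(1/11) = 39/11.
r4: (5)·(4/11) + (-5)·(6/11) + (-1)·(1/11) = -1.
The best pure response is r1 with expected payoff 53/11.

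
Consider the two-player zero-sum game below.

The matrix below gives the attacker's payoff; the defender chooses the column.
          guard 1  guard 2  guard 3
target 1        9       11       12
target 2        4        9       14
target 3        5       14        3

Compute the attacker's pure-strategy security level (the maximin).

9

The worst-case payoff for each row is target 1: 9, target 2: 4, target 3: 3.
The best of these is 9.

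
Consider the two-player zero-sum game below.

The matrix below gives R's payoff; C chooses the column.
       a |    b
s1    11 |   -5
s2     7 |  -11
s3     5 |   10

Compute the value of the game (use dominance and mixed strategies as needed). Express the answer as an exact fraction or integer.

45/7

Row s2 is strictly dominated by row s1, so R never plays it.
The remaining 2×2 game on (s1, s3) × (a, b) has no saddle point. Let R play s1 with probability p; indifference gives 11p + 5(1−p) = −5p + 10(1−p), so p = 5/21.
Similarly C's optimal q on a is 5/7, and the value is 11·(5/7) + (-5)·(2/7) = 45/7.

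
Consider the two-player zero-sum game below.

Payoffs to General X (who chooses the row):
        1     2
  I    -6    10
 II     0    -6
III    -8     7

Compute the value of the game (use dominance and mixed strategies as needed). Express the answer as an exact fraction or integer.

-18/11

Row III is strictly dominated by row I, so General X never plays it.
The remaining 2×2 game on (I, II) × (1, 2) has no saddle point. Let General X play I with probability p; indifference gives −6p = 10p − 6(1−p), so p = 3/11.
Similarly General Y's optimal q on 1 is 8/11, and the value is -6·(8/11) + (10)·(3/11) = -18/11.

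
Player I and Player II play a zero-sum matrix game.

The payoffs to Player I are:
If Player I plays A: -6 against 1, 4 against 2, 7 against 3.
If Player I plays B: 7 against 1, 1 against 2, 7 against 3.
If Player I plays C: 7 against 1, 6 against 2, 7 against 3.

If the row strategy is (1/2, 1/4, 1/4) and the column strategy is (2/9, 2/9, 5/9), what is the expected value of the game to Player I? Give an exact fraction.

29/6

Against (2/9, 2/9, 5/9), each row's expected payoff is A: 31/9; B: 17/3; C: 61/9.
Taking the (1/2, 1/4, 1/4)-weighted average: (1/2)·(31/9) + (1/4)·(17/3) + (1/4)·(61/9) = 29/6.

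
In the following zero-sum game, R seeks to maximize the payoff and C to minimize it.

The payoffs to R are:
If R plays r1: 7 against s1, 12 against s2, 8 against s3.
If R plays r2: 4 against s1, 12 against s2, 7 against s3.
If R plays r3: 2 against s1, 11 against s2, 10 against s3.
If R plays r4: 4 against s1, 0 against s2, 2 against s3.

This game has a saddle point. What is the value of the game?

Row minima: 7, 4, 2, 0 → R's maximin is 7.
Column maxima: 7, 12, 10 → C's minimax is 7.
They coincide at (r1, s1), so the value is 7.

7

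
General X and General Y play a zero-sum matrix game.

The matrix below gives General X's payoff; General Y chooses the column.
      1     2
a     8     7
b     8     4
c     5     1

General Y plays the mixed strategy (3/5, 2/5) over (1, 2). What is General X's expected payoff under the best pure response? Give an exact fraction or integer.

38/5

a: (8)·(3/5) + (7)·(2/5) = 38/5.
b: (8)·(3/5) + (4)·(2/5) = 32/5.
c: (5)·(3/5) + (1)·(2/5) = 17/5.
The best pure response is a with expected payoff 38/5.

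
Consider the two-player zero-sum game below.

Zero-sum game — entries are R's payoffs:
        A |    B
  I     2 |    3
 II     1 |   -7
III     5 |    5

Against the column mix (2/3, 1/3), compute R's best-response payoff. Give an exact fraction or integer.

I: (2)·(2/3) + (3)·(1/3) = 7/3.
II: (1)·(2/3) + (-7)·(1/3) = -5/3.
III: (5)·(2/3) + (5)·(1/3) = 5.
The best pure response is III with expected payoff 5.

5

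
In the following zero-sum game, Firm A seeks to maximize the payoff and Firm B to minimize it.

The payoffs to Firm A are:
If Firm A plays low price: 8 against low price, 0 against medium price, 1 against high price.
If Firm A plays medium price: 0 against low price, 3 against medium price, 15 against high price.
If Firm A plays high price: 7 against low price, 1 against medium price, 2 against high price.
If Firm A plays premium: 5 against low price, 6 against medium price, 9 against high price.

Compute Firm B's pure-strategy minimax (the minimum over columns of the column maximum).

6

The worst case (largest entry) in each column is low price: 8, medium price: 6, high price: 15.
The best (smallest) of these is 6.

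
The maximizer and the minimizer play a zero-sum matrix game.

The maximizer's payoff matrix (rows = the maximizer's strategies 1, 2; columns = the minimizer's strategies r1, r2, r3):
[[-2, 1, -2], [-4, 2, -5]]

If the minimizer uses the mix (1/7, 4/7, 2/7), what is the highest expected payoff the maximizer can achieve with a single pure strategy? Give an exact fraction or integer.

-2/7

1: (-2)·(1/7) + (1)·(4/7) + (-2)·(2/7) = -2/7.
2: (-4)·(1/7) + (2)·(4/7) + (-5)·(2/7) = -6/7.
The best pure response is 1 with expected payoff -2/7.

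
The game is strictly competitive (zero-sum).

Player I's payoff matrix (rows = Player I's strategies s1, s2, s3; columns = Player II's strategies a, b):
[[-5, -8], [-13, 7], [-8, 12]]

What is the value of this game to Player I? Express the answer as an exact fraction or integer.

Row s2 is strictly dominated by row s3, so Player I never plays it.
The remaining 2×2 game on (s1, s3) × (a, b) has no saddle point. Let Player I play s1 with probability p; indifference gives −5p − 8(1−p) = −8p + 12(1−p), so p = 20/23.
Similarly Player II's optimal q on a is 20/23, and the value is -5·(20/23) + (-8)·(3/23) = -124/23.

-124/23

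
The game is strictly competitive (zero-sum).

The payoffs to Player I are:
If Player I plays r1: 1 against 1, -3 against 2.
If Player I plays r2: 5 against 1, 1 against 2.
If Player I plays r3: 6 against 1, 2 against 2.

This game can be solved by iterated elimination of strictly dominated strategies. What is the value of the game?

2

Column 1 is strictly dominated by 2 for Player II (-3<1, 1<5, 2<6); eliminate 1.
Row r2 is strictly dominated by row r3 (2>1); eliminate r2.
Row r1 is strictly dominated by row r3 (2>-3); eliminate r1.
Only (r3, 2) remains, with payoff 2.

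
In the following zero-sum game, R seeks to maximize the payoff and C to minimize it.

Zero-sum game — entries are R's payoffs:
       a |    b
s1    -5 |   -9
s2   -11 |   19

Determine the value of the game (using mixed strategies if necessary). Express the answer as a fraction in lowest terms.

-97/17

Row minima are -9 and -11, so R's maximin is -9; column maxima are -5 and 19, so C's minimax is -5. These differ, so the equilibrium is in mixed strategies.
Let R play s1 with probability p. C is indifferent when −5p − 11(1−p) = −9p + 19(1−p), giving p = 15/17.
Let C play a with probability q. R is indifferent when −5q − 9(1−q) = −11q + 19(1−q), giving q = 14/17.
The value is -5·(14/17) + (-9)·(3/17) = -97/17.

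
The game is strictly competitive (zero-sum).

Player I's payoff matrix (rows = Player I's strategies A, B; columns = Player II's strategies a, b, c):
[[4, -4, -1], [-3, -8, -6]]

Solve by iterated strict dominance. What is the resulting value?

Column a is strictly dominated by b for Player II (-4<4, -8<-3); eliminate a.
Column c is strictly dominated by b for Player II (-4<-1, -8<-6); eliminate c.
Row B is strictly dominated by row A (-4>-8); eliminate B.
Only (A, b) remains, with payoff -4.

-4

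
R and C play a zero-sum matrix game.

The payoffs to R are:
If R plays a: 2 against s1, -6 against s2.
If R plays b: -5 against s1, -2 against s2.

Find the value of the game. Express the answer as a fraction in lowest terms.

Row minima are -6 and -5, so R's maximin is -5; column maxima are 2 and -2, so C's minimax is -2. These differ, so the equilibrium is in mixed strategies.
Let R play a with probability p. C is indifferent when 2p − 5(1−p) = −6p − 2(1−p), giving p = 3/11.
Let C play s1 with probability q. R is indifferent when 2q − 6(1−q) = −5q − 2(1−q), giving q = 4/11.
The value is 2·(4/11) + (-6)·(7/11) = -34/11.

-34/11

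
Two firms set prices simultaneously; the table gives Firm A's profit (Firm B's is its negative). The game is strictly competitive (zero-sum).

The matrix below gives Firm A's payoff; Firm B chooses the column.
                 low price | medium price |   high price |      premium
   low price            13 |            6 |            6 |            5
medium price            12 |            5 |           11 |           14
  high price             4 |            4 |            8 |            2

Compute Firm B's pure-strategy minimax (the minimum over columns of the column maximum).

The worst case (largest entry) in each column is low price: 13, medium price: 6, high price: 11, premium: 14.
The best (smallest) of these is 6.

6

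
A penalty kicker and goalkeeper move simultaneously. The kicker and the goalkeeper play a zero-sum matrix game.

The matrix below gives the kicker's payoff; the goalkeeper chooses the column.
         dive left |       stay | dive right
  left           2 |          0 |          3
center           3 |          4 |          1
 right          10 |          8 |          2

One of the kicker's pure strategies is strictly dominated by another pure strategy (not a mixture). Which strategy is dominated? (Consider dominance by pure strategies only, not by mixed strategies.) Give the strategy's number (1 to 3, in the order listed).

Compare center with right: 10 > 3, 8 > 4, 2 > 1.
So right strictly dominates center for the kicker; center is strictly dominated.

2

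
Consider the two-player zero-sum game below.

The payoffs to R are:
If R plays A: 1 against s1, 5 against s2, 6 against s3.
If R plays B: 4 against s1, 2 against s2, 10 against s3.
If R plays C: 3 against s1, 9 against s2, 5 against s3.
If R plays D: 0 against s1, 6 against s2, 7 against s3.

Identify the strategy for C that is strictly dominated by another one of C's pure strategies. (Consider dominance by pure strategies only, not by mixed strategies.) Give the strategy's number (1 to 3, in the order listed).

3

C prefers columns that give R less. Compare s3 with s1: 1 < 6, 4 < 10, 3 < 5, 0 < 7.
So s1 strictly dominates s3 for C; s3 is strictly dominated.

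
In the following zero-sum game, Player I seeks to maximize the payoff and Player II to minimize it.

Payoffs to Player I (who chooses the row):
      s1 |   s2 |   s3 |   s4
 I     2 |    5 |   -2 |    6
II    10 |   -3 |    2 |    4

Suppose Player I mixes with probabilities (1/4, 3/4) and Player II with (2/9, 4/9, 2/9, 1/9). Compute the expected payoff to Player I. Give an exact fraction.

Against (2/9, 4/9, 2/9, 1/9), each row's expected payoff is I: 26/9; II: 16/9.
Taking the (1/4, 3/4)-weighted average: (1/4)·(26/9) + (3/4)·(16/9) = 37/18.

37/18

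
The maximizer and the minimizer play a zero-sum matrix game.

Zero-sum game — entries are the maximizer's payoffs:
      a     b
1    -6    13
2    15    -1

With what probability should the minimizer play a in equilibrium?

Row minima are -6 and -1, so the maximizer's maximin is -1; column maxima are 15 and 13, so the minimizer's minimax is 13. These differ, so the equilibrium is in mixed strategies.
Let the minimizer play a with probability q. The maximizer is indifferent when −6q + 13(1−q) = 15q − (1−q), giving q = 2/5.

2/5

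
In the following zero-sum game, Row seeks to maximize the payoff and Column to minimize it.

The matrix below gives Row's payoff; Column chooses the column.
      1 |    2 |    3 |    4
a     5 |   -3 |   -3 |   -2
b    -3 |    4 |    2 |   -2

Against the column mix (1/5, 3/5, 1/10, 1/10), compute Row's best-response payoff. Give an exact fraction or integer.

9/5

a: (5)·(1/5) + (-3)·(3/5) + (-3)·(1/10) + (-2)·(1/10) = -13/10.
b: (-3)·(1/5) + (4)·(3/5) + (2)·(1/10) + (-2)·(1/10) = 9/5.
The best pure response is b with expected payoff 9/5.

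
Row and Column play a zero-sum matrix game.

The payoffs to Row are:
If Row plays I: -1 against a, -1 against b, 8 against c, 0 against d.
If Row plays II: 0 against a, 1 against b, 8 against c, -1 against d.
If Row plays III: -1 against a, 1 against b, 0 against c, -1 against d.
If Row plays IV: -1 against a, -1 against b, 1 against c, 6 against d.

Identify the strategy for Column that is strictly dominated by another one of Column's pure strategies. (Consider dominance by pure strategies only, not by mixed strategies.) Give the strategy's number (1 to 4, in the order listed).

Column prefers columns that give Row less. Compare c with a: -1 < 8, 0 < 8, -1 < 0, -1 < 1.
So a strictly dominates c for Column; c is strictly dominated.

3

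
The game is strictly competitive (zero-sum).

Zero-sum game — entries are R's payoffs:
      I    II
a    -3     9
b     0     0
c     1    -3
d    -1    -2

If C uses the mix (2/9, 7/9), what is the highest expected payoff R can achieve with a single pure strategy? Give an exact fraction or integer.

19/3

a: (-3)·(2/9) + (9)·(7/9) = 19/3.
b: (0)·(2/9) + (0)·(7/9) = 0.
c: (1)·(2/9) + (-3)·(7/9) = -19/9.
d: (-1)·(2/9) + (-2)·(7/9) = -16/9.
The best pure response is a with expected payoff 19/3.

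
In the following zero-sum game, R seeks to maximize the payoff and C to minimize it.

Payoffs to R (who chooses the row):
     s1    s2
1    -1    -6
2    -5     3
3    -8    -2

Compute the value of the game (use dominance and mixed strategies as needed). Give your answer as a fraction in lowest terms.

Row 3 is strictly dominated by row 2, so R never plays it.
The remaining 2×2 game on (1, 2) × (s1, s2) has no saddle point. Let R play 1 with probability p; indifference gives −p − 5(1−p) = −6p + 3(1−p), so p = 8/13.
Similarly C's optimal q on s1 is 9/13, and the value is -1·(9/13) + (-6)·(4/13) = -33/13.

-33/13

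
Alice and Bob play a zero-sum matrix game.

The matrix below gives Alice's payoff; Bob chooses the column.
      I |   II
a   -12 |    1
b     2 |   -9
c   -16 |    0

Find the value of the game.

Row c is strictly dominated by row a, so Alice never plays it.
The remaining 2×2 game on (a, b) × (I, II) has no saddle point. Let Alice play a with probability p; indifference gives −12p + 2(1−p) = p − 9(1−p), so p = 11/24.
Similarly Bob's optimal q on I is 5/12, and the value is -12·(5/12) + (1)·(7/12) = -53/12.

-53/12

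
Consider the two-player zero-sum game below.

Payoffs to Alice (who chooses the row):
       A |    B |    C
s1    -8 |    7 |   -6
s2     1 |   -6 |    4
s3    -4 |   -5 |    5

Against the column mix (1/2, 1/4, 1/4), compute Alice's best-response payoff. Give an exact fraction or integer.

0

s1: (-8)·(1/2) + (7)·(1/4) + (-6)·(1/4) = -15/4.
s2: (1)·(1/2) + (-6)·(1/4) + (4)·(1/4) = 0.
s3: (-4)·(1/2) + (-5)·(1/4) + (5)·(1/4) = -2.
The best pure response is s2 with expected payoff 0.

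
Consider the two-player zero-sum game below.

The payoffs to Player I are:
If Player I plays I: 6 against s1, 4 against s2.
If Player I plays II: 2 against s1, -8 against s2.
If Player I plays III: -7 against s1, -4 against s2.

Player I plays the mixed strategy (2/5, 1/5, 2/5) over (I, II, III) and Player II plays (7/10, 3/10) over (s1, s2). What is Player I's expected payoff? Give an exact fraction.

-12/25

Against (7/10, 3/10), each row's expected payoff is I: 27/5; II: -1; III: -61/10.
Taking the (2/5, 1/5, 2/5)-weighted average: (2/5)·(27/5) + (1/5)·(-1) + (2/5)·(-61/10) = -12/25.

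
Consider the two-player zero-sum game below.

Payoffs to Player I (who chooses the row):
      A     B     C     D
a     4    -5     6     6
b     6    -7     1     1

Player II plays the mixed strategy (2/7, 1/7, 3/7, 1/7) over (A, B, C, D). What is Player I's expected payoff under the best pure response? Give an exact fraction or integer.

a: (4)·(2/7) + (-5)·(1/7) + (6)·(3/7) + (6)·(1/7) = 27/7.
b: (6)·(2/7) + (-7)·(1/7) + (1)·(3/7) + (1)·(1/7) = 9/7.
The best pure response is a with expected payoff 27/7.

27/7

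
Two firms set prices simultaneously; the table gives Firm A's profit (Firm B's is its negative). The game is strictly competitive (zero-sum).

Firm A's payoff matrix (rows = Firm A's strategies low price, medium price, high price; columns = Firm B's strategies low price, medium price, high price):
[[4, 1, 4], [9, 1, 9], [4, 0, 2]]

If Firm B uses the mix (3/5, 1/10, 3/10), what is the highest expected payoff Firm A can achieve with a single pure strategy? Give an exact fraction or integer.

41/5

low price: (4)·(3/5) + (1)·(1/10) + (4)·(3/10) = 37/10.
medium price: (9)·(3/5) + (1)·(1/10) + (9)·(3/10) = 41/5.
high price: (4)·(3/5) + (0)·(1/10) + (2)·(3/10) = 3.
The best pure response is medium price with expected payoff 41/5.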